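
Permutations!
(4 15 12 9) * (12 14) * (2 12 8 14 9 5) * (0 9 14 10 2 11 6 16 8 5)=(0 9 4 15 14 5 11 6 16 8 10 2 12)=[9, 1, 12, 3, 15, 11, 16, 7, 10, 4, 2, 6, 0, 13, 5, 14, 8]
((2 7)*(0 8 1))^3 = ((0 8 1)(2 7))^3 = (8)(2 7)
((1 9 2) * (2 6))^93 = (1 9 6 2)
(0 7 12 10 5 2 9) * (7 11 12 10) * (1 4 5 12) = [11, 4, 9, 3, 5, 2, 6, 10, 8, 0, 12, 1, 7] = (0 11 1 4 5 2 9)(7 10 12)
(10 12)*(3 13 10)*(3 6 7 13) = (6 7 13 10 12) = [0, 1, 2, 3, 4, 5, 7, 13, 8, 9, 12, 11, 6, 10]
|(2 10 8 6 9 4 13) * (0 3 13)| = |(0 3 13 2 10 8 6 9 4)| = 9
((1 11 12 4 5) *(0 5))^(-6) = ((0 5 1 11 12 4))^(-6) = (12)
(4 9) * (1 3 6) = [0, 3, 2, 6, 9, 5, 1, 7, 8, 4] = (1 3 6)(4 9)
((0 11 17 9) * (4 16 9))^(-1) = ((0 11 17 4 16 9))^(-1) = (0 9 16 4 17 11)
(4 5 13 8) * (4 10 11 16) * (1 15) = [0, 15, 2, 3, 5, 13, 6, 7, 10, 9, 11, 16, 12, 8, 14, 1, 4] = (1 15)(4 5 13 8 10 11 16)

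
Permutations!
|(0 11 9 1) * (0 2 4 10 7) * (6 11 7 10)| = 6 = |(0 7)(1 2 4 6 11 9)|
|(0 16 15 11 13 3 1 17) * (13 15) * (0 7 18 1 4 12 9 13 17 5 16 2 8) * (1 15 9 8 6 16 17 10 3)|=|(0 2 6 16 10 3 4 12 8)(1 5 17 7 18 15 11 9 13)|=9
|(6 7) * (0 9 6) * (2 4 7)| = |(0 9 6 2 4 7)| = 6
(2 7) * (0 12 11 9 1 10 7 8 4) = (0 12 11 9 1 10 7 2 8 4) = [12, 10, 8, 3, 0, 5, 6, 2, 4, 1, 7, 9, 11]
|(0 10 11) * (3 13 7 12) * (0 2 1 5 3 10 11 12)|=|(0 11 2 1 5 3 13 7)(10 12)|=8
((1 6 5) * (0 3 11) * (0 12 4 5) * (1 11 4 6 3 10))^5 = (0 5 10 11 1 12 3 6 4)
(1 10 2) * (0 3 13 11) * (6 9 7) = [3, 10, 1, 13, 4, 5, 9, 6, 8, 7, 2, 0, 12, 11] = (0 3 13 11)(1 10 2)(6 9 7)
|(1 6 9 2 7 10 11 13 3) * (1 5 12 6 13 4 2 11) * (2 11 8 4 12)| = |(1 13 3 5 2 7 10)(4 11 12 6 9 8)| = 42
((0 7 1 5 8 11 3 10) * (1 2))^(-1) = (0 10 3 11 8 5 1 2 7)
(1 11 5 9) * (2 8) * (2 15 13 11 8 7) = (1 8 15 13 11 5 9)(2 7) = [0, 8, 7, 3, 4, 9, 6, 2, 15, 1, 10, 5, 12, 11, 14, 13]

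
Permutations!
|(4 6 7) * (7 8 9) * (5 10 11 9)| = |(4 6 8 5 10 11 9 7)| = 8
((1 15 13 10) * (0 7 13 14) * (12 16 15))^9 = ((0 7 13 10 1 12 16 15 14))^9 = (16)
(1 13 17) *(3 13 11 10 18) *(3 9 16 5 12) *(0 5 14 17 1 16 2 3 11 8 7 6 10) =(0 5 12 11)(1 8 7 6 10 18 9 2 3 13)(14 17 16) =[5, 8, 3, 13, 4, 12, 10, 6, 7, 2, 18, 0, 11, 1, 17, 15, 14, 16, 9]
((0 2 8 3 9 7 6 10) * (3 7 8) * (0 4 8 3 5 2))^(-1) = (2 5)(3 9)(4 10 6 7 8)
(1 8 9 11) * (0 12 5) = (0 12 5)(1 8 9 11) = [12, 8, 2, 3, 4, 0, 6, 7, 9, 11, 10, 1, 5]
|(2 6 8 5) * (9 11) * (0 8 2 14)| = 4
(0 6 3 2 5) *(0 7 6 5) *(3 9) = (0 5 7 6 9 3 2) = [5, 1, 0, 2, 4, 7, 9, 6, 8, 3]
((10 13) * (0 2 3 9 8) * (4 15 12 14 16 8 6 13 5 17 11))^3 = (0 9 10 11 12 8 3 13 17 15 16 2 6 5 4 14)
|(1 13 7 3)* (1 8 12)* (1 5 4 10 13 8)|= |(1 8 12 5 4 10 13 7 3)|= 9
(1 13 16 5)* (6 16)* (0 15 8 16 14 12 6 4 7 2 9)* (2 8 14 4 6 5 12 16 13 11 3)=(0 15 14 16 12 5 1 11 3 2 9)(4 7 8 13 6)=[15, 11, 9, 2, 7, 1, 4, 8, 13, 0, 10, 3, 5, 6, 16, 14, 12]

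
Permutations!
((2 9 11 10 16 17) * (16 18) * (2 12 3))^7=((2 9 11 10 18 16 17 12 3))^7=(2 12 16 10 9 3 17 18 11)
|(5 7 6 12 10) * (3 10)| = 6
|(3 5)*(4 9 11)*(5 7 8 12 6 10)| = 21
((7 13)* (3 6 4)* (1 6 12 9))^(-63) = (1 3)(4 9)(6 12)(7 13) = ((1 6 4 3 12 9)(7 13))^(-63)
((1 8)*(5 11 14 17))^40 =(17)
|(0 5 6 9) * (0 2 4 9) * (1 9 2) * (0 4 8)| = |(0 5 6 4 2 8)(1 9)| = 6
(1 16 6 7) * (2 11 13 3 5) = [0, 16, 11, 5, 4, 2, 7, 1, 8, 9, 10, 13, 12, 3, 14, 15, 6] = (1 16 6 7)(2 11 13 3 5)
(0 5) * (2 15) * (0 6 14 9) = (0 5 6 14 9)(2 15) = [5, 1, 15, 3, 4, 6, 14, 7, 8, 0, 10, 11, 12, 13, 9, 2]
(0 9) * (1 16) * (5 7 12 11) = [9, 16, 2, 3, 4, 7, 6, 12, 8, 0, 10, 5, 11, 13, 14, 15, 1] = (0 9)(1 16)(5 7 12 11)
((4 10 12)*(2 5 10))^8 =(2 12 5 4 10)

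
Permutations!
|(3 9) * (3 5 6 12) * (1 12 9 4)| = 12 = |(1 12 3 4)(5 6 9)|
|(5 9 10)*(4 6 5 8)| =|(4 6 5 9 10 8)| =6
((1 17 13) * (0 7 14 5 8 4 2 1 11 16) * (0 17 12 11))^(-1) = ((0 7 14 5 8 4 2 1 12 11 16 17 13))^(-1) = (0 13 17 16 11 12 1 2 4 8 5 14 7)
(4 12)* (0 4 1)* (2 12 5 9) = (0 4 5 9 2 12 1) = [4, 0, 12, 3, 5, 9, 6, 7, 8, 2, 10, 11, 1]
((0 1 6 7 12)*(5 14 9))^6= (14)(0 1 6 7 12)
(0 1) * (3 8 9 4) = [1, 0, 2, 8, 3, 5, 6, 7, 9, 4] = (0 1)(3 8 9 4)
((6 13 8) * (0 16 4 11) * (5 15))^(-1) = (0 11 4 16)(5 15)(6 8 13)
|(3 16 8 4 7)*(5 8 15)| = 7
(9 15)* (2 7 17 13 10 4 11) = [0, 1, 7, 3, 11, 5, 6, 17, 8, 15, 4, 2, 12, 10, 14, 9, 16, 13] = (2 7 17 13 10 4 11)(9 15)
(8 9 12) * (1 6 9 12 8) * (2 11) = (1 6 9 8 12)(2 11) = [0, 6, 11, 3, 4, 5, 9, 7, 12, 8, 10, 2, 1]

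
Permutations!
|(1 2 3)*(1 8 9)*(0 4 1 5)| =|(0 4 1 2 3 8 9 5)| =8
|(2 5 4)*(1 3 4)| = 5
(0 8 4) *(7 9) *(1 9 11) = (0 8 4)(1 9 7 11) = [8, 9, 2, 3, 0, 5, 6, 11, 4, 7, 10, 1]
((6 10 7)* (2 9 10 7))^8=(2 10 9)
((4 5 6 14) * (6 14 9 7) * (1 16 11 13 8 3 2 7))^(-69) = (1 16 11 13 8 3 2 7 6 9)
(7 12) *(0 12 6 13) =(0 12 7 6 13) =[12, 1, 2, 3, 4, 5, 13, 6, 8, 9, 10, 11, 7, 0]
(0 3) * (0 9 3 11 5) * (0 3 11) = [0, 1, 2, 9, 4, 3, 6, 7, 8, 11, 10, 5] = (3 9 11 5)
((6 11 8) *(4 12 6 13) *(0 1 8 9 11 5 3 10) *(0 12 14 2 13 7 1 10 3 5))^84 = ((0 10 12 6)(1 8 7)(2 13 4 14)(9 11))^84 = (14)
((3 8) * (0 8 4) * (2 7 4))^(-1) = ((0 8 3 2 7 4))^(-1) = (0 4 7 2 3 8)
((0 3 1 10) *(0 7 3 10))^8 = (0 3 10 1 7)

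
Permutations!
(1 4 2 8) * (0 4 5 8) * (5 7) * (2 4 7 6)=(0 7 5 8 1 6 2)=[7, 6, 0, 3, 4, 8, 2, 5, 1]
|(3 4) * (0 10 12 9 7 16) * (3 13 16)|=|(0 10 12 9 7 3 4 13 16)|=9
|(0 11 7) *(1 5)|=|(0 11 7)(1 5)|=6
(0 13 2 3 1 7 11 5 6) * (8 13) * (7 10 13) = [8, 10, 3, 1, 4, 6, 0, 11, 7, 9, 13, 5, 12, 2] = (0 8 7 11 5 6)(1 10 13 2 3)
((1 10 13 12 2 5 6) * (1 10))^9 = ((2 5 6 10 13 12))^9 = (2 10)(5 13)(6 12)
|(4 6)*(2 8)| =2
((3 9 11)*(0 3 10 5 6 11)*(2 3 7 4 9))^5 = ((0 7 4 9)(2 3)(5 6 11 10))^5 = (0 7 4 9)(2 3)(5 6 11 10)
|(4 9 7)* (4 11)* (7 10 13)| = 6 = |(4 9 10 13 7 11)|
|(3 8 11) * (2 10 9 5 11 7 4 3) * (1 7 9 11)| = |(1 7 4 3 8 9 5)(2 10 11)| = 21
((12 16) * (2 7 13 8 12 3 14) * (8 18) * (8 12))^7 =((2 7 13 18 12 16 3 14))^7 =(2 14 3 16 12 18 13 7)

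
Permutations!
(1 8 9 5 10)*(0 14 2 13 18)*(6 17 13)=(0 14 2 6 17 13 18)(1 8 9 5 10)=[14, 8, 6, 3, 4, 10, 17, 7, 9, 5, 1, 11, 12, 18, 2, 15, 16, 13, 0]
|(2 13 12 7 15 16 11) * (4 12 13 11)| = 10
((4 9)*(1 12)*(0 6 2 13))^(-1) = (0 13 2 6)(1 12)(4 9) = ((0 6 2 13)(1 12)(4 9))^(-1)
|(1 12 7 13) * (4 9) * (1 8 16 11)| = 14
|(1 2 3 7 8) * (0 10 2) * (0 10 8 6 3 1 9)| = 3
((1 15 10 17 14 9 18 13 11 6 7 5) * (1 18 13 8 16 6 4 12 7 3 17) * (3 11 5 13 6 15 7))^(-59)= ((1 7 13 5 18 8 16 15 10)(3 17 14 9 6 11 4 12))^(-59)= (1 18 10 5 15 13 16 7 8)(3 11 14 12 6 17 4 9)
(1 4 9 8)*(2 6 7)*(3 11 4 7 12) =(1 7 2 6 12 3 11 4 9 8) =[0, 7, 6, 11, 9, 5, 12, 2, 1, 8, 10, 4, 3]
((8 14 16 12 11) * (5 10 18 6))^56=(18)(8 14 16 12 11)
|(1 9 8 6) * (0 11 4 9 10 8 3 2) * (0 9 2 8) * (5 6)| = 11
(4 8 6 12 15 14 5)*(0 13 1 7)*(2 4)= (0 13 1 7)(2 4 8 6 12 15 14 5)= [13, 7, 4, 3, 8, 2, 12, 0, 6, 9, 10, 11, 15, 1, 5, 14]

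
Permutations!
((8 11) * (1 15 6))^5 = ((1 15 6)(8 11))^5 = (1 6 15)(8 11)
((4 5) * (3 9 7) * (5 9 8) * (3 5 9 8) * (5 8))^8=(7 9 8)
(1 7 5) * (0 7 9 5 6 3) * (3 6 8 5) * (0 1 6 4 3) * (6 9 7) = (0 6 4 3 1 7 8 5 9) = [6, 7, 2, 1, 3, 9, 4, 8, 5, 0]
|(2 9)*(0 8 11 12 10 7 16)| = |(0 8 11 12 10 7 16)(2 9)| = 14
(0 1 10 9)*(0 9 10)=(10)(0 1)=[1, 0, 2, 3, 4, 5, 6, 7, 8, 9, 10]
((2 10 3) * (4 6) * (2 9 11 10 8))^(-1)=((2 8)(3 9 11 10)(4 6))^(-1)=(2 8)(3 10 11 9)(4 6)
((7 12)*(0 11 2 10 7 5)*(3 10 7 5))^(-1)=(0 5 10 3 12 7 2 11)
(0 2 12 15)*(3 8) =(0 2 12 15)(3 8) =[2, 1, 12, 8, 4, 5, 6, 7, 3, 9, 10, 11, 15, 13, 14, 0]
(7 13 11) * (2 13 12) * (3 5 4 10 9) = (2 13 11 7 12)(3 5 4 10 9) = [0, 1, 13, 5, 10, 4, 6, 12, 8, 3, 9, 7, 2, 11]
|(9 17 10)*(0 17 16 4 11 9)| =12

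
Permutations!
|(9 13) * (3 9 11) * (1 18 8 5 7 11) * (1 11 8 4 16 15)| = |(1 18 4 16 15)(3 9 13 11)(5 7 8)| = 60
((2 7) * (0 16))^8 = ((0 16)(2 7))^8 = (16)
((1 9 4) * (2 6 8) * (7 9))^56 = ((1 7 9 4)(2 6 8))^56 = (9)(2 8 6)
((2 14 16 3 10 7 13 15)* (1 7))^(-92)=(1 3 14 15 7 10 16 2 13)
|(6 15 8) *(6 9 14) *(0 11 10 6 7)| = 9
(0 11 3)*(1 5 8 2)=[11, 5, 1, 0, 4, 8, 6, 7, 2, 9, 10, 3]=(0 11 3)(1 5 8 2)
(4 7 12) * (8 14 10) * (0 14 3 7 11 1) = (0 14 10 8 3 7 12 4 11 1) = [14, 0, 2, 7, 11, 5, 6, 12, 3, 9, 8, 1, 4, 13, 10]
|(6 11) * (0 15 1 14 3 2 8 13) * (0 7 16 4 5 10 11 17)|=16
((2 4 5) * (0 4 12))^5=((0 4 5 2 12))^5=(12)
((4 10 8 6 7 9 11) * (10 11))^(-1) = (4 11)(6 8 10 9 7)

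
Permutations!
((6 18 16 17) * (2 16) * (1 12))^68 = ((1 12)(2 16 17 6 18))^68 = (2 6 16 18 17)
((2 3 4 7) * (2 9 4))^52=(4 7 9)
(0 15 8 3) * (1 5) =(0 15 8 3)(1 5) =[15, 5, 2, 0, 4, 1, 6, 7, 3, 9, 10, 11, 12, 13, 14, 8]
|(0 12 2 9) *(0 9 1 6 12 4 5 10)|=|(0 4 5 10)(1 6 12 2)|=4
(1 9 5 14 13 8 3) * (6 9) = (1 6 9 5 14 13 8 3) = [0, 6, 2, 1, 4, 14, 9, 7, 3, 5, 10, 11, 12, 8, 13]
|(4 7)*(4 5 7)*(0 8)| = 2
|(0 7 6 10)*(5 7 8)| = 6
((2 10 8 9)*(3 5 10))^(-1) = (2 9 8 10 5 3)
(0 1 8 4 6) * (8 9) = [1, 9, 2, 3, 6, 5, 0, 7, 4, 8] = (0 1 9 8 4 6)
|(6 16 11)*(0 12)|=|(0 12)(6 16 11)|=6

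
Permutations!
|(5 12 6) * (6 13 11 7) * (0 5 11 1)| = 15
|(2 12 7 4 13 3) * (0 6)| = |(0 6)(2 12 7 4 13 3)| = 6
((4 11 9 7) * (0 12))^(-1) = ((0 12)(4 11 9 7))^(-1) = (0 12)(4 7 9 11)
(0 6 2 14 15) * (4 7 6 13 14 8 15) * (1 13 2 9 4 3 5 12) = [2, 13, 8, 5, 7, 12, 9, 6, 15, 4, 10, 11, 1, 14, 3, 0] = (0 2 8 15)(1 13 14 3 5 12)(4 7 6 9)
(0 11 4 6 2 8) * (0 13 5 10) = (0 11 4 6 2 8 13 5 10) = [11, 1, 8, 3, 6, 10, 2, 7, 13, 9, 0, 4, 12, 5]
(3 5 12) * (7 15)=(3 5 12)(7 15)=[0, 1, 2, 5, 4, 12, 6, 15, 8, 9, 10, 11, 3, 13, 14, 7]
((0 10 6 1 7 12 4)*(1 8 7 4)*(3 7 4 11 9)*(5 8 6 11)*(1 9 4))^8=(12)(1 8 5)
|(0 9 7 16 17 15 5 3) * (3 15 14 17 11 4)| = 14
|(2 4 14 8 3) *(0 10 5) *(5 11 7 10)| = 30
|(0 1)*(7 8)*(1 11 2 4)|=10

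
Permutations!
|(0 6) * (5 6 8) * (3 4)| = 4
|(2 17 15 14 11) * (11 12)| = |(2 17 15 14 12 11)| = 6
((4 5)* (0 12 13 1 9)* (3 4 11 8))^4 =(0 9 1 13 12)(3 8 11 5 4)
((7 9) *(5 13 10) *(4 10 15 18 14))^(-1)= ((4 10 5 13 15 18 14)(7 9))^(-1)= (4 14 18 15 13 5 10)(7 9)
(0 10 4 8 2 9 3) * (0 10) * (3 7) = (2 9 7 3 10 4 8) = [0, 1, 9, 10, 8, 5, 6, 3, 2, 7, 4]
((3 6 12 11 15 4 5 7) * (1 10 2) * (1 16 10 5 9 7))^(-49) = (1 5)(2 10 16)(3 7 9 4 15 11 12 6)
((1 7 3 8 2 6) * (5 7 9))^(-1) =((1 9 5 7 3 8 2 6))^(-1) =(1 6 2 8 3 7 5 9)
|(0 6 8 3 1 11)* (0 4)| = 7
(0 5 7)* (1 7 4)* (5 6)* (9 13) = (0 6 5 4 1 7)(9 13) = [6, 7, 2, 3, 1, 4, 5, 0, 8, 13, 10, 11, 12, 9]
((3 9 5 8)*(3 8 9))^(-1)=(5 9)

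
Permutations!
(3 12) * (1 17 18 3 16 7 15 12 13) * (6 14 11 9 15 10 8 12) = (1 17 18 3 13)(6 14 11 9 15)(7 10 8 12 16) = [0, 17, 2, 13, 4, 5, 14, 10, 12, 15, 8, 9, 16, 1, 11, 6, 7, 18, 3]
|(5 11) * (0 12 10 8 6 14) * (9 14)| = 14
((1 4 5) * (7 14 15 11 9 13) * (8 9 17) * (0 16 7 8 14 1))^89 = ((0 16 7 1 4 5)(8 9 13)(11 17 14 15))^89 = (0 5 4 1 7 16)(8 13 9)(11 17 14 15)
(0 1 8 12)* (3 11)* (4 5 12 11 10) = [1, 8, 2, 10, 5, 12, 6, 7, 11, 9, 4, 3, 0] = (0 1 8 11 3 10 4 5 12)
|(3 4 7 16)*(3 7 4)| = 2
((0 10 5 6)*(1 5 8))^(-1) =(0 6 5 1 8 10)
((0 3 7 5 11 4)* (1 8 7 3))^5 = (0 11 7 1 4 5 8)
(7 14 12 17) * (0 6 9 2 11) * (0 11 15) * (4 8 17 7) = (0 6 9 2 15)(4 8 17)(7 14 12) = [6, 1, 15, 3, 8, 5, 9, 14, 17, 2, 10, 11, 7, 13, 12, 0, 16, 4]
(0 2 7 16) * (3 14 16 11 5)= (0 2 7 11 5 3 14 16)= [2, 1, 7, 14, 4, 3, 6, 11, 8, 9, 10, 5, 12, 13, 16, 15, 0]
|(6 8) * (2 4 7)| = 6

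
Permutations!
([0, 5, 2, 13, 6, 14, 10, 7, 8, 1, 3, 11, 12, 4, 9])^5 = (1 5 14 9)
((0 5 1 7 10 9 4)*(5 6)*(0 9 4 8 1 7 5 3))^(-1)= (0 3 6)(1 8 9 4 10 7 5)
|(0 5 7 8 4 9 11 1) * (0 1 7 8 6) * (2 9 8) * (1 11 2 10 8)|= |(0 5 10 8 4 1 11 7 6)(2 9)|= 18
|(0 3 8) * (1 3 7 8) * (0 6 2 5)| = 6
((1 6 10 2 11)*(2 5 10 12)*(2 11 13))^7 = (1 11 12 6)(2 13)(5 10)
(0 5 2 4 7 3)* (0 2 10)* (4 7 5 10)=[10, 1, 7, 2, 5, 4, 6, 3, 8, 9, 0]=(0 10)(2 7 3)(4 5)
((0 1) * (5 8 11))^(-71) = ((0 1)(5 8 11))^(-71) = (0 1)(5 8 11)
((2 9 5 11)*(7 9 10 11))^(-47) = ((2 10 11)(5 7 9))^(-47) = (2 10 11)(5 7 9)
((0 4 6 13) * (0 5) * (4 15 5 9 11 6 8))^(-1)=(0 5 15)(4 8)(6 11 9 13)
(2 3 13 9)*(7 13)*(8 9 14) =(2 3 7 13 14 8 9) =[0, 1, 3, 7, 4, 5, 6, 13, 9, 2, 10, 11, 12, 14, 8]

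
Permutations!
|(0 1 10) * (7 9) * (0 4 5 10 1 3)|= 6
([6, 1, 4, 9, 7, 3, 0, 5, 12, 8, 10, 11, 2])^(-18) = (2 8 3 7)(4 12 9 5)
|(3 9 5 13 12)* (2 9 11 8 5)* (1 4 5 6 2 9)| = 10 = |(1 4 5 13 12 3 11 8 6 2)|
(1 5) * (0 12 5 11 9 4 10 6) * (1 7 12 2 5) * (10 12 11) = (0 2 5 7 11 9 4 12 1 10 6) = [2, 10, 5, 3, 12, 7, 0, 11, 8, 4, 6, 9, 1]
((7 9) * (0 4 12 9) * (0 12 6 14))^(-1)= ((0 4 6 14)(7 12 9))^(-1)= (0 14 6 4)(7 9 12)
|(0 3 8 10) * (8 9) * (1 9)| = 6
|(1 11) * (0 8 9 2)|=|(0 8 9 2)(1 11)|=4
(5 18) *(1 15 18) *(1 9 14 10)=(1 15 18 5 9 14 10)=[0, 15, 2, 3, 4, 9, 6, 7, 8, 14, 1, 11, 12, 13, 10, 18, 16, 17, 5]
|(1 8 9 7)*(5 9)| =|(1 8 5 9 7)| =5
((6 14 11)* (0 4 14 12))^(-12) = ((0 4 14 11 6 12))^(-12) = (14)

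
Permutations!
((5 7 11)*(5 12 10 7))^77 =(7 11 12 10)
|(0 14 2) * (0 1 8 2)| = |(0 14)(1 8 2)| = 6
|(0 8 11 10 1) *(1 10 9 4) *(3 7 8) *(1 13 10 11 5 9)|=11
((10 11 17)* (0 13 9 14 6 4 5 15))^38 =(0 5 6 9)(4 14 13 15)(10 17 11)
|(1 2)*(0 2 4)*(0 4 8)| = 4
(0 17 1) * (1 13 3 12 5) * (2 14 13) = (0 17 2 14 13 3 12 5 1) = [17, 0, 14, 12, 4, 1, 6, 7, 8, 9, 10, 11, 5, 3, 13, 15, 16, 2]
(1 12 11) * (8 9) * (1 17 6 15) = [0, 12, 2, 3, 4, 5, 15, 7, 9, 8, 10, 17, 11, 13, 14, 1, 16, 6] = (1 12 11 17 6 15)(8 9)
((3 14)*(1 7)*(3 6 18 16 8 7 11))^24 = (1 16 14)(3 7 18)(6 11 8)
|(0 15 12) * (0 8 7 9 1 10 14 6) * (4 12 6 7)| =15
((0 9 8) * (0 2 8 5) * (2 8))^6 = ((0 9 5))^6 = (9)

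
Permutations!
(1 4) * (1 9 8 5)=[0, 4, 2, 3, 9, 1, 6, 7, 5, 8]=(1 4 9 8 5)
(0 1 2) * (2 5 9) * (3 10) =(0 1 5 9 2)(3 10) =[1, 5, 0, 10, 4, 9, 6, 7, 8, 2, 3]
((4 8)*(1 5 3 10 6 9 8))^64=(10)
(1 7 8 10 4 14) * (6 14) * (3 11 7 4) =(1 4 6 14)(3 11 7 8 10) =[0, 4, 2, 11, 6, 5, 14, 8, 10, 9, 3, 7, 12, 13, 1]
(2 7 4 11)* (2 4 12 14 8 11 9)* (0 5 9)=(0 5 9 2 7 12 14 8 11 4)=[5, 1, 7, 3, 0, 9, 6, 12, 11, 2, 10, 4, 14, 13, 8]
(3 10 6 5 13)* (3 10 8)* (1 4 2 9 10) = (1 4 2 9 10 6 5 13)(3 8) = [0, 4, 9, 8, 2, 13, 5, 7, 3, 10, 6, 11, 12, 1]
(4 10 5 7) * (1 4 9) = (1 4 10 5 7 9) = [0, 4, 2, 3, 10, 7, 6, 9, 8, 1, 5]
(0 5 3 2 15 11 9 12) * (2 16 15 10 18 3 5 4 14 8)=[4, 1, 10, 16, 14, 5, 6, 7, 2, 12, 18, 9, 0, 13, 8, 11, 15, 17, 3]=(0 4 14 8 2 10 18 3 16 15 11 9 12)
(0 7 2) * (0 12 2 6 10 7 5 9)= [5, 1, 12, 3, 4, 9, 10, 6, 8, 0, 7, 11, 2]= (0 5 9)(2 12)(6 10 7)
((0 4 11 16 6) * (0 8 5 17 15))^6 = (0 5 16)(4 17 6)(8 11 15)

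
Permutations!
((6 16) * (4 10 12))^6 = (16)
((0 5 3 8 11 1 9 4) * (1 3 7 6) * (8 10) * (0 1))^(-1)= ((0 5 7 6)(1 9 4)(3 10 8 11))^(-1)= (0 6 7 5)(1 4 9)(3 11 8 10)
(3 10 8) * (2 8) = (2 8 3 10) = [0, 1, 8, 10, 4, 5, 6, 7, 3, 9, 2]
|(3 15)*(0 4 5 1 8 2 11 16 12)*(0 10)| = |(0 4 5 1 8 2 11 16 12 10)(3 15)| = 10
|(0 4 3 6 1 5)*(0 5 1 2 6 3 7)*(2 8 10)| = 12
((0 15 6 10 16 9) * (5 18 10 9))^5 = ((0 15 6 9)(5 18 10 16))^5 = (0 15 6 9)(5 18 10 16)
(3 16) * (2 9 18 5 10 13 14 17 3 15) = (2 9 18 5 10 13 14 17 3 16 15) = [0, 1, 9, 16, 4, 10, 6, 7, 8, 18, 13, 11, 12, 14, 17, 2, 15, 3, 5]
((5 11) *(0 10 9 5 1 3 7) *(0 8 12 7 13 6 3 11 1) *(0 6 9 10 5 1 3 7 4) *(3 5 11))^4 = (13)(0 8 11 12 6 4 7)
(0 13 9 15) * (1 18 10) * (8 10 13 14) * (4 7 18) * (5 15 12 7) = (0 14 8 10 1 4 5 15)(7 18 13 9 12) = [14, 4, 2, 3, 5, 15, 6, 18, 10, 12, 1, 11, 7, 9, 8, 0, 16, 17, 13]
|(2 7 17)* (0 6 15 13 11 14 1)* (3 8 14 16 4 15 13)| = 33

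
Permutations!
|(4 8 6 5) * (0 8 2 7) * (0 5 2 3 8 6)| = 8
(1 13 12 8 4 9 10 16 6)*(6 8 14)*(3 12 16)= (1 13 16 8 4 9 10 3 12 14 6)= [0, 13, 2, 12, 9, 5, 1, 7, 4, 10, 3, 11, 14, 16, 6, 15, 8]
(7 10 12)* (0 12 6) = (0 12 7 10 6) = [12, 1, 2, 3, 4, 5, 0, 10, 8, 9, 6, 11, 7]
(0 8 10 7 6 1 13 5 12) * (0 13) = [8, 0, 2, 3, 4, 12, 1, 6, 10, 9, 7, 11, 13, 5] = (0 8 10 7 6 1)(5 12 13)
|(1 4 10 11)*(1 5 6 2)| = |(1 4 10 11 5 6 2)| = 7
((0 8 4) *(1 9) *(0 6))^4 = (9)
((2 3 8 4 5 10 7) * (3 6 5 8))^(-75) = (10)(4 8)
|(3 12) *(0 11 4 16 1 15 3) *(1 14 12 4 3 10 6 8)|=35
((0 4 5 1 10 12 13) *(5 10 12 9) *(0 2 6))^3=((0 4 10 9 5 1 12 13 2 6))^3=(0 9 12 6 10 1 2 4 5 13)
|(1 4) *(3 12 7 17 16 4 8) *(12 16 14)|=20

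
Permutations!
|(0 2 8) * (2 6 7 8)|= |(0 6 7 8)|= 4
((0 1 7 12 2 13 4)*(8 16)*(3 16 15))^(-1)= ((0 1 7 12 2 13 4)(3 16 8 15))^(-1)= (0 4 13 2 12 7 1)(3 15 8 16)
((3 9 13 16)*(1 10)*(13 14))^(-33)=((1 10)(3 9 14 13 16))^(-33)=(1 10)(3 14 16 9 13)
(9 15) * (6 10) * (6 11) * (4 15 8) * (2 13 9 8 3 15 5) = (2 13 9 3 15 8 4 5)(6 10 11) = [0, 1, 13, 15, 5, 2, 10, 7, 4, 3, 11, 6, 12, 9, 14, 8]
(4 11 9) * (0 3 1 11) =(0 3 1 11 9 4) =[3, 11, 2, 1, 0, 5, 6, 7, 8, 4, 10, 9]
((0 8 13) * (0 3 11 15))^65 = (0 15 11 3 13 8)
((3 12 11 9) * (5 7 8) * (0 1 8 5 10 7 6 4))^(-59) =(0 5 8 4 7 1 6 10)(3 12 11 9)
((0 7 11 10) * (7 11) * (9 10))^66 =((0 11 9 10))^66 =(0 9)(10 11)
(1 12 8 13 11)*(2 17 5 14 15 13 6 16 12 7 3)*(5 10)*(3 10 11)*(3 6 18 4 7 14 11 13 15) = (1 14 3 2 17 13 6 16 12 8 18 4 7 10 5 11) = [0, 14, 17, 2, 7, 11, 16, 10, 18, 9, 5, 1, 8, 6, 3, 15, 12, 13, 4]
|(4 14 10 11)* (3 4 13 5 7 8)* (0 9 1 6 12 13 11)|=|(0 9 1 6 12 13 5 7 8 3 4 14 10)|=13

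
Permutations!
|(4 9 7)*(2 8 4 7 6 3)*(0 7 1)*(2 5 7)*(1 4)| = |(0 2 8 1)(3 5 7 4 9 6)| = 12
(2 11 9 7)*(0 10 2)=(0 10 2 11 9 7)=[10, 1, 11, 3, 4, 5, 6, 0, 8, 7, 2, 9]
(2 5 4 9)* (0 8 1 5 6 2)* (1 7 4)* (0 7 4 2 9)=(0 8 4)(1 5)(2 6 9 7)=[8, 5, 6, 3, 0, 1, 9, 2, 4, 7]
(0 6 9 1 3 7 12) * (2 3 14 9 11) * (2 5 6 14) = (0 14 9 1 2 3 7 12)(5 6 11) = [14, 2, 3, 7, 4, 6, 11, 12, 8, 1, 10, 5, 0, 13, 9]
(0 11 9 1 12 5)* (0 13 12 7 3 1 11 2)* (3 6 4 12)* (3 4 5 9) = (0 2)(1 7 6 5 13 4 12 9 11 3) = [2, 7, 0, 1, 12, 13, 5, 6, 8, 11, 10, 3, 9, 4]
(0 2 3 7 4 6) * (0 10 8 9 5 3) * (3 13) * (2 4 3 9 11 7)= [4, 1, 0, 2, 6, 13, 10, 3, 11, 5, 8, 7, 12, 9]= (0 4 6 10 8 11 7 3 2)(5 13 9)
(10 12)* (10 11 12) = (11 12) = [0, 1, 2, 3, 4, 5, 6, 7, 8, 9, 10, 12, 11]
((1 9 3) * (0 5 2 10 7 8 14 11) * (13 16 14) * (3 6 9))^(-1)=(0 11 14 16 13 8 7 10 2 5)(1 3)(6 9)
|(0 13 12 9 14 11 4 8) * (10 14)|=9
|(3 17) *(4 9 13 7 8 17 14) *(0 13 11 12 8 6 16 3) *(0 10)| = 14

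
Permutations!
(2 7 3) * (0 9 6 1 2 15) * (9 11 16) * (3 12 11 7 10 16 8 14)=(0 7 12 11 8 14 3 15)(1 2 10 16 9 6)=[7, 2, 10, 15, 4, 5, 1, 12, 14, 6, 16, 8, 11, 13, 3, 0, 9]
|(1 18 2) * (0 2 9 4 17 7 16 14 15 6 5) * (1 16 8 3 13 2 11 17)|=52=|(0 11 17 7 8 3 13 2 16 14 15 6 5)(1 18 9 4)|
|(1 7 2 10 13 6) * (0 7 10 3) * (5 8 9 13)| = 28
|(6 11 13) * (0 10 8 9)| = 12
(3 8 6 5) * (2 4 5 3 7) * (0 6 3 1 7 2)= (0 6 1 7)(2 4 5)(3 8)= [6, 7, 4, 8, 5, 2, 1, 0, 3]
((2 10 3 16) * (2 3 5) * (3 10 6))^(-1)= (2 5 10 16 3 6)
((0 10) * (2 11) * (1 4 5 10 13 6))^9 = (0 6 4 10 13 1 5)(2 11)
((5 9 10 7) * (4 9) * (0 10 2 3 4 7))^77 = ((0 10)(2 3 4 9)(5 7))^77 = (0 10)(2 3 4 9)(5 7)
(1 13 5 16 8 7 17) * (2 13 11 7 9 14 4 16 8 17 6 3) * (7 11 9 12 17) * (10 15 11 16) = [0, 9, 13, 2, 10, 8, 3, 6, 12, 14, 15, 16, 17, 5, 4, 11, 7, 1] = (1 9 14 4 10 15 11 16 7 6 3 2 13 5 8 12 17)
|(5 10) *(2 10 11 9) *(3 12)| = |(2 10 5 11 9)(3 12)| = 10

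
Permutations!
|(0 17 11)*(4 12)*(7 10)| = |(0 17 11)(4 12)(7 10)| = 6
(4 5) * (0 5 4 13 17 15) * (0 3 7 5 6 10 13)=(0 6 10 13 17 15 3 7 5)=[6, 1, 2, 7, 4, 0, 10, 5, 8, 9, 13, 11, 12, 17, 14, 3, 16, 15]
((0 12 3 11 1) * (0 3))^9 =(0 12)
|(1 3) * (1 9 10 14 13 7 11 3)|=|(3 9 10 14 13 7 11)|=7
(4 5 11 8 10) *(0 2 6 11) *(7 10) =(0 2 6 11 8 7 10 4 5) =[2, 1, 6, 3, 5, 0, 11, 10, 7, 9, 4, 8]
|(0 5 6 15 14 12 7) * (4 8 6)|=|(0 5 4 8 6 15 14 12 7)|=9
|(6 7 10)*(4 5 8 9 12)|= 15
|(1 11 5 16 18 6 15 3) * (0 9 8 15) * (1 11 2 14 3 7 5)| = 45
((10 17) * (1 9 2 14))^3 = (1 14 2 9)(10 17)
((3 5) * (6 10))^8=((3 5)(6 10))^8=(10)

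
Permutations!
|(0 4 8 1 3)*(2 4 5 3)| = |(0 5 3)(1 2 4 8)| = 12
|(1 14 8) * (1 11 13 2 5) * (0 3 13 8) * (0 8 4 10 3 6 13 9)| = 13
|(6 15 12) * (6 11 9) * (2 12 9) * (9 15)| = |(15)(2 12 11)(6 9)| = 6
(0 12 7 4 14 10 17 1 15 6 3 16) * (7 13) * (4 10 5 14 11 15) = (0 12 13 7 10 17 1 4 11 15 6 3 16)(5 14) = [12, 4, 2, 16, 11, 14, 3, 10, 8, 9, 17, 15, 13, 7, 5, 6, 0, 1]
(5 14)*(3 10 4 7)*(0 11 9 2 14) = [11, 1, 14, 10, 7, 0, 6, 3, 8, 2, 4, 9, 12, 13, 5] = (0 11 9 2 14 5)(3 10 4 7)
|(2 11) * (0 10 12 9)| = |(0 10 12 9)(2 11)| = 4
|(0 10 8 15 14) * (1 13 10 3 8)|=15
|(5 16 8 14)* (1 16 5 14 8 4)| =3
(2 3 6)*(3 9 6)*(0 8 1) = (0 8 1)(2 9 6) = [8, 0, 9, 3, 4, 5, 2, 7, 1, 6]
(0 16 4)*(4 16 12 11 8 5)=(16)(0 12 11 8 5 4)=[12, 1, 2, 3, 0, 4, 6, 7, 5, 9, 10, 8, 11, 13, 14, 15, 16]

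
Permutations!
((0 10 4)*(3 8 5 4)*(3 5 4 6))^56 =(10)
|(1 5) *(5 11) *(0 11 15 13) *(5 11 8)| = 6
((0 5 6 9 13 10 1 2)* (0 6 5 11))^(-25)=(0 11)(1 10 13 9 6 2)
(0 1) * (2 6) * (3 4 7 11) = (0 1)(2 6)(3 4 7 11) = [1, 0, 6, 4, 7, 5, 2, 11, 8, 9, 10, 3]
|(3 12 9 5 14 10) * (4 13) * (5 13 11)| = |(3 12 9 13 4 11 5 14 10)| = 9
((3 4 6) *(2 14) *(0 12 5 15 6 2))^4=((0 12 5 15 6 3 4 2 14))^4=(0 6 14 15 2 5 4 12 3)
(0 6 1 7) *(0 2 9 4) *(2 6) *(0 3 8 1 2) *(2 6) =(1 7 2 9 4 3 8) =[0, 7, 9, 8, 3, 5, 6, 2, 1, 4]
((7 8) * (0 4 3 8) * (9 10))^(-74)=((0 4 3 8 7)(9 10))^(-74)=(10)(0 4 3 8 7)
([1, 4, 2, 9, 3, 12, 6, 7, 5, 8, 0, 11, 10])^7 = [12, 10, 2, 1, 0, 9, 6, 7, 3, 4, 5, 11, 8]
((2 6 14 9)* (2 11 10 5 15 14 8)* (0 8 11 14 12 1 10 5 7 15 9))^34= ((0 8 2 6 11 5 9 14)(1 10 7 15 12))^34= (0 2 11 9)(1 12 15 7 10)(5 14 8 6)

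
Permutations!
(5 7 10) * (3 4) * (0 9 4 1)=(0 9 4 3 1)(5 7 10)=[9, 0, 2, 1, 3, 7, 6, 10, 8, 4, 5]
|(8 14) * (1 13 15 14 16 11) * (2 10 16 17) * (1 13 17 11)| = 5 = |(1 17 2 10 16)(8 11 13 15 14)|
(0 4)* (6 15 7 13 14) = (0 4)(6 15 7 13 14) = [4, 1, 2, 3, 0, 5, 15, 13, 8, 9, 10, 11, 12, 14, 6, 7]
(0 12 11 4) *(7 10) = (0 12 11 4)(7 10) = [12, 1, 2, 3, 0, 5, 6, 10, 8, 9, 7, 4, 11]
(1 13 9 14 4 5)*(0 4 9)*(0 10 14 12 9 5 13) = (0 4 13 10 14 5 1)(9 12) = [4, 0, 2, 3, 13, 1, 6, 7, 8, 12, 14, 11, 9, 10, 5]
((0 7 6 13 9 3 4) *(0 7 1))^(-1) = ((0 1)(3 4 7 6 13 9))^(-1) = (0 1)(3 9 13 6 7 4)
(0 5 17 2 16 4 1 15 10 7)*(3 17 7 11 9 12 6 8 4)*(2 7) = (0 5 2 16 3 17 7)(1 15 10 11 9 12 6 8 4) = [5, 15, 16, 17, 1, 2, 8, 0, 4, 12, 11, 9, 6, 13, 14, 10, 3, 7]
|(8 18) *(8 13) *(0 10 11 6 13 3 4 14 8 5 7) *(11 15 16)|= |(0 10 15 16 11 6 13 5 7)(3 4 14 8 18)|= 45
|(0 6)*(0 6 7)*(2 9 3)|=|(0 7)(2 9 3)|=6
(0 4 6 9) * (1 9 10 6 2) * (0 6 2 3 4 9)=(0 9 6 10 2 1)(3 4)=[9, 0, 1, 4, 3, 5, 10, 7, 8, 6, 2]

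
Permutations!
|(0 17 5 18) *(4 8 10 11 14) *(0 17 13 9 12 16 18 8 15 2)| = |(0 13 9 12 16 18 17 5 8 10 11 14 4 15 2)| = 15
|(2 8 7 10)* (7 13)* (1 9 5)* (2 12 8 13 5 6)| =|(1 9 6 2 13 7 10 12 8 5)| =10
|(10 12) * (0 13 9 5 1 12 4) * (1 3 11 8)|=|(0 13 9 5 3 11 8 1 12 10 4)|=11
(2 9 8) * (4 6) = [0, 1, 9, 3, 6, 5, 4, 7, 2, 8] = (2 9 8)(4 6)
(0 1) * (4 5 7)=(0 1)(4 5 7)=[1, 0, 2, 3, 5, 7, 6, 4]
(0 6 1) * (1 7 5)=(0 6 7 5 1)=[6, 0, 2, 3, 4, 1, 7, 5]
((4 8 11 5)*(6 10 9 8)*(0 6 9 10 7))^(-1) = ((0 6 7)(4 9 8 11 5))^(-1) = (0 7 6)(4 5 11 8 9)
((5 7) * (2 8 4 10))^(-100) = (10)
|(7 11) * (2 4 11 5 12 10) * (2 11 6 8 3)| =5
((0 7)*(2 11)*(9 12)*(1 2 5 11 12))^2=(1 12)(2 9)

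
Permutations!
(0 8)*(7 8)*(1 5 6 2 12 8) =(0 7 1 5 6 2 12 8) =[7, 5, 12, 3, 4, 6, 2, 1, 0, 9, 10, 11, 8]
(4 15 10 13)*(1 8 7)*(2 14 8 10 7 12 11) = (1 10 13 4 15 7)(2 14 8 12 11) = [0, 10, 14, 3, 15, 5, 6, 1, 12, 9, 13, 2, 11, 4, 8, 7]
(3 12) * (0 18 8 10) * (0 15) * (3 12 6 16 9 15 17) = (0 18 8 10 17 3 6 16 9 15) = [18, 1, 2, 6, 4, 5, 16, 7, 10, 15, 17, 11, 12, 13, 14, 0, 9, 3, 8]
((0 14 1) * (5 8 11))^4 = (0 14 1)(5 8 11)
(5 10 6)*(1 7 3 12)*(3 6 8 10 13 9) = [0, 7, 2, 12, 4, 13, 5, 6, 10, 3, 8, 11, 1, 9] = (1 7 6 5 13 9 3 12)(8 10)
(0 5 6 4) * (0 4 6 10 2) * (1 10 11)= (0 5 11 1 10 2)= [5, 10, 0, 3, 4, 11, 6, 7, 8, 9, 2, 1]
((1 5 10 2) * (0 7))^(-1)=(0 7)(1 2 10 5)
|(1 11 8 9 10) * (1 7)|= 6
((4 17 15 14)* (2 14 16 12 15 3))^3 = (2 17 14 3 4)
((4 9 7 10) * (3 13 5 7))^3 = ((3 13 5 7 10 4 9))^3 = (3 7 9 5 4 13 10)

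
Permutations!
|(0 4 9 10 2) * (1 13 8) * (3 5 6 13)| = |(0 4 9 10 2)(1 3 5 6 13 8)| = 30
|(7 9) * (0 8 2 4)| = 4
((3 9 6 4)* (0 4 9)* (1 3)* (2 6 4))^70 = (9)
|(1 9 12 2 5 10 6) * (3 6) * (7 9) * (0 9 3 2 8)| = |(0 9 12 8)(1 7 3 6)(2 5 10)| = 12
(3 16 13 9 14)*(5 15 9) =[0, 1, 2, 16, 4, 15, 6, 7, 8, 14, 10, 11, 12, 5, 3, 9, 13] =(3 16 13 5 15 9 14)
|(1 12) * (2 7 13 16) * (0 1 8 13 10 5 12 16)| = |(0 1 16 2 7 10 5 12 8 13)| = 10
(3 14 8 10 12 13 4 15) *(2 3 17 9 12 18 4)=(2 3 14 8 10 18 4 15 17 9 12 13)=[0, 1, 3, 14, 15, 5, 6, 7, 10, 12, 18, 11, 13, 2, 8, 17, 16, 9, 4]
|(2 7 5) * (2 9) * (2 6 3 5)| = |(2 7)(3 5 9 6)| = 4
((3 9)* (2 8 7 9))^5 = ((2 8 7 9 3))^5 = (9)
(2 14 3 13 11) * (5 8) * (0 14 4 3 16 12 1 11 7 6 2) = (0 14 16 12 1 11)(2 4 3 13 7 6)(5 8) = [14, 11, 4, 13, 3, 8, 2, 6, 5, 9, 10, 0, 1, 7, 16, 15, 12]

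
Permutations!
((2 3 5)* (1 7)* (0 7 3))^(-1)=(0 2 5 3 1 7)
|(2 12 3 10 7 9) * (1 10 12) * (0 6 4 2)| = 8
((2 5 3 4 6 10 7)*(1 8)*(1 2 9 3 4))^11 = ((1 8 2 5 4 6 10 7 9 3))^11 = (1 8 2 5 4 6 10 7 9 3)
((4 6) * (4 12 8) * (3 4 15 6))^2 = ((3 4)(6 12 8 15))^2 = (6 8)(12 15)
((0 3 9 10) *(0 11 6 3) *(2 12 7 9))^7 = ((2 12 7 9 10 11 6 3))^7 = (2 3 6 11 10 9 7 12)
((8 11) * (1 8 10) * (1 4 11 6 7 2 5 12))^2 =(1 6 2 12 8 7 5)(4 10 11)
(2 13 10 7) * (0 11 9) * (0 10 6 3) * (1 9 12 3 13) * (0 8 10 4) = [11, 9, 1, 8, 0, 5, 13, 2, 10, 4, 7, 12, 3, 6] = (0 11 12 3 8 10 7 2 1 9 4)(6 13)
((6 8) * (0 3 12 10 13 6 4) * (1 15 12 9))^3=(0 1 10 8 3 15 13 4 9 12 6)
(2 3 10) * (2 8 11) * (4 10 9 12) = (2 3 9 12 4 10 8 11) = [0, 1, 3, 9, 10, 5, 6, 7, 11, 12, 8, 2, 4]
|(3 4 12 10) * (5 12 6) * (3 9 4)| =6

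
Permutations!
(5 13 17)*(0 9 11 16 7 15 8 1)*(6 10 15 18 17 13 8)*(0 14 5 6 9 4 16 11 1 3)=(0 4 16 7 18 17 6 10 15 9 1 14 5 8 3)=[4, 14, 2, 0, 16, 8, 10, 18, 3, 1, 15, 11, 12, 13, 5, 9, 7, 6, 17]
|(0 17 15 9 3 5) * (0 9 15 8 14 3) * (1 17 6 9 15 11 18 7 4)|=33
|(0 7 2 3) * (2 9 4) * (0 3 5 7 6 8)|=15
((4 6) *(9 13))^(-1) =((4 6)(9 13))^(-1) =(4 6)(9 13)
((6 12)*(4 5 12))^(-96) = ((4 5 12 6))^(-96) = (12)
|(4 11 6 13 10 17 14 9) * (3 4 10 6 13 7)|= 12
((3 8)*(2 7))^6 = (8)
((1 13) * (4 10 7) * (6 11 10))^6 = (13)(4 6 11 10 7)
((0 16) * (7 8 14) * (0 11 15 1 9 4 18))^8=(18)(7 14 8)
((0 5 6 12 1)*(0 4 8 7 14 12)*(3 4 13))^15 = ((0 5 6)(1 13 3 4 8 7 14 12))^15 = (1 12 14 7 8 4 3 13)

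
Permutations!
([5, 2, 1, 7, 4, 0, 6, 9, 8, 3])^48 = (9)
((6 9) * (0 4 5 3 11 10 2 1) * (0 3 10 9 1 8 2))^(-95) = (11)(0 4 5 10)(2 8)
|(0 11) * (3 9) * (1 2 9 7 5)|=6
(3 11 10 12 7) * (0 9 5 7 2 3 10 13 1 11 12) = (0 9 5 7 10)(1 11 13)(2 3 12) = [9, 11, 3, 12, 4, 7, 6, 10, 8, 5, 0, 13, 2, 1]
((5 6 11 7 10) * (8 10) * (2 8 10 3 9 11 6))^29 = (2 7 3 5 11 8 10 9)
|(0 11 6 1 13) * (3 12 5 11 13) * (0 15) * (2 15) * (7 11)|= 28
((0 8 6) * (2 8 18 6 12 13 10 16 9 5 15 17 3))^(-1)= ((0 18 6)(2 8 12 13 10 16 9 5 15 17 3))^(-1)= (0 6 18)(2 3 17 15 5 9 16 10 13 12 8)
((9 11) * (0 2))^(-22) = (11)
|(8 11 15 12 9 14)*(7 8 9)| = |(7 8 11 15 12)(9 14)| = 10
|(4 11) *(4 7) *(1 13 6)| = 3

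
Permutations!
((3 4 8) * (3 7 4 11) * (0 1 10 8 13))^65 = (0 10 7 13 1 8 4)(3 11)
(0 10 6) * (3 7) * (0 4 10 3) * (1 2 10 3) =(0 1 2 10 6 4 3 7) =[1, 2, 10, 7, 3, 5, 4, 0, 8, 9, 6]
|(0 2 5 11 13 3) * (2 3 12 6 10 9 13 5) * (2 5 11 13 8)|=8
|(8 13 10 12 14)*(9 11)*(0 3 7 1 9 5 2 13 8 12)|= 10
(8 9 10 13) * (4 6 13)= (4 6 13 8 9 10)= [0, 1, 2, 3, 6, 5, 13, 7, 9, 10, 4, 11, 12, 8]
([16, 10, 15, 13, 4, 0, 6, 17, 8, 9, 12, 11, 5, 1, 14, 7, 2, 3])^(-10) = (0 2 7 3 1 12)(5 16 15 17 13 10)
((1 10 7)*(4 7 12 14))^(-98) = ((1 10 12 14 4 7))^(-98) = (1 4 12)(7 14 10)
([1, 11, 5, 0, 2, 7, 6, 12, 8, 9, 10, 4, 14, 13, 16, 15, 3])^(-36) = [14, 16, 1, 12, 0, 11, 6, 4, 8, 9, 10, 3, 2, 13, 5, 15, 7]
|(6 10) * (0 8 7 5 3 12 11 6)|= |(0 8 7 5 3 12 11 6 10)|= 9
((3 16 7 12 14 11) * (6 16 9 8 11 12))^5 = (3 9 8 11)(6 7 16)(12 14)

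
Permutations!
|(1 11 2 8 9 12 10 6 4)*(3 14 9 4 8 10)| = 28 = |(1 11 2 10 6 8 4)(3 14 9 12)|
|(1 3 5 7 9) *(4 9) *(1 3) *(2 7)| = |(2 7 4 9 3 5)| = 6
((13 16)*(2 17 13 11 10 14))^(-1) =(2 14 10 11 16 13 17)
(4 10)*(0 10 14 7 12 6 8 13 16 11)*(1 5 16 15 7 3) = (0 10 4 14 3 1 5 16 11)(6 8 13 15 7 12) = [10, 5, 2, 1, 14, 16, 8, 12, 13, 9, 4, 0, 6, 15, 3, 7, 11]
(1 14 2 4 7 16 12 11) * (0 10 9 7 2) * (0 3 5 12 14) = (0 10 9 7 16 14 3 5 12 11 1)(2 4) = [10, 0, 4, 5, 2, 12, 6, 16, 8, 7, 9, 1, 11, 13, 3, 15, 14]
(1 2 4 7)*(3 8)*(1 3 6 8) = (1 2 4 7 3)(6 8) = [0, 2, 4, 1, 7, 5, 8, 3, 6]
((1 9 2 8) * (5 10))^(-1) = (1 8 2 9)(5 10)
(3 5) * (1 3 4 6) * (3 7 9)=(1 7 9 3 5 4 6)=[0, 7, 2, 5, 6, 4, 1, 9, 8, 3]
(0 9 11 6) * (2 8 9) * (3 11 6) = (0 2 8 9 6)(3 11) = [2, 1, 8, 11, 4, 5, 0, 7, 9, 6, 10, 3]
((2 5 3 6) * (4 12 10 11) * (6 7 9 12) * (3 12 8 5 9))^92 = (2 8 12 11 6 9 5 10 4)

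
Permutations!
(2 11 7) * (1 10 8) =(1 10 8)(2 11 7) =[0, 10, 11, 3, 4, 5, 6, 2, 1, 9, 8, 7]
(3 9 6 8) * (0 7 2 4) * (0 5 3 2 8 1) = (0 7 8 2 4 5 3 9 6 1) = [7, 0, 4, 9, 5, 3, 1, 8, 2, 6]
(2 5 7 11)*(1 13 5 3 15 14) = (1 13 5 7 11 2 3 15 14) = [0, 13, 3, 15, 4, 7, 6, 11, 8, 9, 10, 2, 12, 5, 1, 14]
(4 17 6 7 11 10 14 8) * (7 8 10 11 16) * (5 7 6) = (4 17 5 7 16 6 8)(10 14) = [0, 1, 2, 3, 17, 7, 8, 16, 4, 9, 14, 11, 12, 13, 10, 15, 6, 5]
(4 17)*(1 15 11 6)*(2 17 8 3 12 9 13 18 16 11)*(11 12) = (1 15 2 17 4 8 3 11 6)(9 13 18 16 12) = [0, 15, 17, 11, 8, 5, 1, 7, 3, 13, 10, 6, 9, 18, 14, 2, 12, 4, 16]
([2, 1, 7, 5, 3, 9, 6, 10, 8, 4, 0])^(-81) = [10, 1, 0, 4, 9, 3, 6, 2, 8, 5, 7]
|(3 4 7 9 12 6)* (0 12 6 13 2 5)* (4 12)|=10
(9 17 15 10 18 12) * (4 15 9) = (4 15 10 18 12)(9 17) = [0, 1, 2, 3, 15, 5, 6, 7, 8, 17, 18, 11, 4, 13, 14, 10, 16, 9, 12]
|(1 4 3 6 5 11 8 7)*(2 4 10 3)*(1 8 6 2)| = 30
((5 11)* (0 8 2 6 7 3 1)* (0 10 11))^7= ((0 8 2 6 7 3 1 10 11 5))^7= (0 10 7 8 11 3 2 5 1 6)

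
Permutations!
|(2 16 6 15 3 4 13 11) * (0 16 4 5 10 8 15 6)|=20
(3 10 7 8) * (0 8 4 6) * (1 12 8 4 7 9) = (0 4 6)(1 12 8 3 10 9) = [4, 12, 2, 10, 6, 5, 0, 7, 3, 1, 9, 11, 8]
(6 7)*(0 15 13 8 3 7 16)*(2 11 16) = (0 15 13 8 3 7 6 2 11 16) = [15, 1, 11, 7, 4, 5, 2, 6, 3, 9, 10, 16, 12, 8, 14, 13, 0]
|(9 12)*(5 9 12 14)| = |(5 9 14)| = 3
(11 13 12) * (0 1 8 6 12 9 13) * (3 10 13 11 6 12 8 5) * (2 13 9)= [1, 5, 13, 10, 4, 3, 8, 7, 12, 11, 9, 0, 6, 2]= (0 1 5 3 10 9 11)(2 13)(6 8 12)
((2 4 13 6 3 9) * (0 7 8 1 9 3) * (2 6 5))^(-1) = (0 6 9 1 8 7)(2 5 13 4)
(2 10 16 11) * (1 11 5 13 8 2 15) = (1 11 15)(2 10 16 5 13 8) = [0, 11, 10, 3, 4, 13, 6, 7, 2, 9, 16, 15, 12, 8, 14, 1, 5]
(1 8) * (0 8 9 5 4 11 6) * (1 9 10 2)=(0 8 9 5 4 11 6)(1 10 2)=[8, 10, 1, 3, 11, 4, 0, 7, 9, 5, 2, 6]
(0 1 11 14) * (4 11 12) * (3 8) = [1, 12, 2, 8, 11, 5, 6, 7, 3, 9, 10, 14, 4, 13, 0] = (0 1 12 4 11 14)(3 8)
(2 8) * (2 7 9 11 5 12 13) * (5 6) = [0, 1, 8, 3, 4, 12, 5, 9, 7, 11, 10, 6, 13, 2] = (2 8 7 9 11 6 5 12 13)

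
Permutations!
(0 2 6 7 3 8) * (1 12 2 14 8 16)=(0 14 8)(1 12 2 6 7 3 16)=[14, 12, 6, 16, 4, 5, 7, 3, 0, 9, 10, 11, 2, 13, 8, 15, 1]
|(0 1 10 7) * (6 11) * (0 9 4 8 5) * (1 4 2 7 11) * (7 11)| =|(0 4 8 5)(1 10 7 9 2 11 6)| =28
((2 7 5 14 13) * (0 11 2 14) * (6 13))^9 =(14)(0 5 7 2 11)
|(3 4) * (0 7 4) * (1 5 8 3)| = |(0 7 4 1 5 8 3)| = 7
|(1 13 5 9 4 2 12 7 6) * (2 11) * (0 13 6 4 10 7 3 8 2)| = |(0 13 5 9 10 7 4 11)(1 6)(2 12 3 8)| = 8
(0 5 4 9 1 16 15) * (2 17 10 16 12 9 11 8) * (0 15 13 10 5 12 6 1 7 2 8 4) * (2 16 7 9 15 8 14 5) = (0 12 15 8 14 5)(1 6)(2 17)(4 11)(7 16 13 10) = [12, 6, 17, 3, 11, 0, 1, 16, 14, 9, 7, 4, 15, 10, 5, 8, 13, 2]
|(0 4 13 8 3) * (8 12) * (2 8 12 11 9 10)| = 9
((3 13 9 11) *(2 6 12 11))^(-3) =(2 3 6 13 12 9 11)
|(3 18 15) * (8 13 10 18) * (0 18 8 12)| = 15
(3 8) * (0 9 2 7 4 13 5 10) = (0 9 2 7 4 13 5 10)(3 8) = [9, 1, 7, 8, 13, 10, 6, 4, 3, 2, 0, 11, 12, 5]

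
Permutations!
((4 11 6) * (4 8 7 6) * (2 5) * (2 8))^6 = ((2 5 8 7 6)(4 11))^6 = (11)(2 5 8 7 6)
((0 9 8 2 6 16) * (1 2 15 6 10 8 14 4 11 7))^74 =((0 9 14 4 11 7 1 2 10 8 15 6 16))^74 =(0 8 7 9 15 1 14 6 2 4 16 10 11)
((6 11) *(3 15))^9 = (3 15)(6 11)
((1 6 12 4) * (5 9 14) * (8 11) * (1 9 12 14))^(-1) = ((1 6 14 5 12 4 9)(8 11))^(-1) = (1 9 4 12 5 14 6)(8 11)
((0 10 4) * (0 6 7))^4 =((0 10 4 6 7))^4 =(0 7 6 4 10)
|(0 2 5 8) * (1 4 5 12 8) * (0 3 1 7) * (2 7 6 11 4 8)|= 12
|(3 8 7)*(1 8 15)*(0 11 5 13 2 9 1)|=11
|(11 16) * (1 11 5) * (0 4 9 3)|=4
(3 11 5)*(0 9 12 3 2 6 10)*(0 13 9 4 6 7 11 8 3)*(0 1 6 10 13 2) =(0 4 10 2 7 11 5)(1 6 13 9 12)(3 8) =[4, 6, 7, 8, 10, 0, 13, 11, 3, 12, 2, 5, 1, 9]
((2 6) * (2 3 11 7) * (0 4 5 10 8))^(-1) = (0 8 10 5 4)(2 7 11 3 6)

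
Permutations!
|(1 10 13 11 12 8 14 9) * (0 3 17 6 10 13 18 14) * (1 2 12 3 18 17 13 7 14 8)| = |(0 18 8)(1 7 14 9 2 12)(3 13 11)(6 10 17)| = 6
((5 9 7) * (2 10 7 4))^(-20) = (2 9 7)(4 5 10)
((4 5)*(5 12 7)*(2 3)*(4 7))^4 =(12)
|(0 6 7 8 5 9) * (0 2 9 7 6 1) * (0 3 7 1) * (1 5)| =|(1 3 7 8)(2 9)| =4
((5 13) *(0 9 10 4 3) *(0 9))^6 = ((3 9 10 4)(5 13))^6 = (13)(3 10)(4 9)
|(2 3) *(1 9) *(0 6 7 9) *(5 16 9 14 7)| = |(0 6 5 16 9 1)(2 3)(7 14)| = 6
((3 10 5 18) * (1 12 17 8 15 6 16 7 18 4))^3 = (1 8 16 3 4 17 6 18 5 12 15 7 10)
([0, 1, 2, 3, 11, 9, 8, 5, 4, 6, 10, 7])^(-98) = [0, 1, 2, 3, 4, 5, 6, 7, 8, 9, 10, 11]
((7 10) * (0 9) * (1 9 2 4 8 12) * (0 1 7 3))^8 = (12)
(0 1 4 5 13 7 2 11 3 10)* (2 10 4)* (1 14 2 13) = (0 14 2 11 3 4 5 1 13 7 10) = [14, 13, 11, 4, 5, 1, 6, 10, 8, 9, 0, 3, 12, 7, 2]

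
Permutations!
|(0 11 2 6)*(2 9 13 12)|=7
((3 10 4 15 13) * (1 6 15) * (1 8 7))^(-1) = ((1 6 15 13 3 10 4 8 7))^(-1) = (1 7 8 4 10 3 13 15 6)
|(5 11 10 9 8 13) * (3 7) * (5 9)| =|(3 7)(5 11 10)(8 13 9)| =6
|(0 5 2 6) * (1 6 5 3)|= |(0 3 1 6)(2 5)|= 4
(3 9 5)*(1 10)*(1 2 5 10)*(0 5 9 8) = [5, 1, 9, 8, 4, 3, 6, 7, 0, 10, 2] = (0 5 3 8)(2 9 10)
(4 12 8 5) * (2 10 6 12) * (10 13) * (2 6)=[0, 1, 13, 3, 6, 4, 12, 7, 5, 9, 2, 11, 8, 10]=(2 13 10)(4 6 12 8 5)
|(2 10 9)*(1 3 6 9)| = 6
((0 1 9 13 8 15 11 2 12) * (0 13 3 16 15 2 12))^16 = ((0 1 9 3 16 15 11 12 13 8 2))^16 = (0 15 2 16 8 3 13 9 12 1 11)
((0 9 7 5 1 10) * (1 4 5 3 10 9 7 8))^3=(0 10 3 7)(4 5)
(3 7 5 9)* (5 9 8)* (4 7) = (3 4 7 9)(5 8) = [0, 1, 2, 4, 7, 8, 6, 9, 5, 3]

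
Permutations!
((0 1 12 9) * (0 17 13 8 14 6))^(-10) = ((0 1 12 9 17 13 8 14 6))^(-10) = (0 6 14 8 13 17 9 12 1)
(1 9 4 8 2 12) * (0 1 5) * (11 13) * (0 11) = (0 1 9 4 8 2 12 5 11 13) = [1, 9, 12, 3, 8, 11, 6, 7, 2, 4, 10, 13, 5, 0]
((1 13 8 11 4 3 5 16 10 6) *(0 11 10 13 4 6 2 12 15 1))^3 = (1 5 8 12 4 16 10 15 3 13 2)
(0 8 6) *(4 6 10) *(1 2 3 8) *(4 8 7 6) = (0 1 2 3 7 6)(8 10) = [1, 2, 3, 7, 4, 5, 0, 6, 10, 9, 8]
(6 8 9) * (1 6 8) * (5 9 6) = [0, 5, 2, 3, 4, 9, 1, 7, 6, 8] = (1 5 9 8 6)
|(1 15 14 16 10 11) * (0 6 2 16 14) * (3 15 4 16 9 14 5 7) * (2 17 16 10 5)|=24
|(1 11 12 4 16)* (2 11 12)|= |(1 12 4 16)(2 11)|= 4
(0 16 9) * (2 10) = [16, 1, 10, 3, 4, 5, 6, 7, 8, 0, 2, 11, 12, 13, 14, 15, 9] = (0 16 9)(2 10)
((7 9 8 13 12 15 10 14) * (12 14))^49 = (7 14 13 8 9)(10 12 15)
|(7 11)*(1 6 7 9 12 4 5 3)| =|(1 6 7 11 9 12 4 5 3)| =9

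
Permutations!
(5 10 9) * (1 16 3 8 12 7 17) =(1 16 3 8 12 7 17)(5 10 9) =[0, 16, 2, 8, 4, 10, 6, 17, 12, 5, 9, 11, 7, 13, 14, 15, 3, 1]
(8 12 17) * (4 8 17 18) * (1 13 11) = (1 13 11)(4 8 12 18) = [0, 13, 2, 3, 8, 5, 6, 7, 12, 9, 10, 1, 18, 11, 14, 15, 16, 17, 4]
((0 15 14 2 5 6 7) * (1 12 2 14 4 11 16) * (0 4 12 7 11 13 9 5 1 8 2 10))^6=((0 15 12 10)(1 7 4 13 9 5 6 11 16 8 2))^6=(0 12)(1 6 7 11 4 16 13 8 9 2 5)(10 15)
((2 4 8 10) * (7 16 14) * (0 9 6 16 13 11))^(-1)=(0 11 13 7 14 16 6 9)(2 10 8 4)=((0 9 6 16 14 7 13 11)(2 4 8 10))^(-1)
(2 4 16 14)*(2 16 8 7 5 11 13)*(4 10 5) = (2 10 5 11 13)(4 8 7)(14 16) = [0, 1, 10, 3, 8, 11, 6, 4, 7, 9, 5, 13, 12, 2, 16, 15, 14]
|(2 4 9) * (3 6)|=|(2 4 9)(3 6)|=6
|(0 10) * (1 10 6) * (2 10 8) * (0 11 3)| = 8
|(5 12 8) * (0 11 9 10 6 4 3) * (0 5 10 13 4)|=11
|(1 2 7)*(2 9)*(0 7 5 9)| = |(0 7 1)(2 5 9)| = 3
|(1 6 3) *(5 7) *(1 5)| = |(1 6 3 5 7)| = 5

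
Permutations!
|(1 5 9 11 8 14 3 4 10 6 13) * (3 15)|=12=|(1 5 9 11 8 14 15 3 4 10 6 13)|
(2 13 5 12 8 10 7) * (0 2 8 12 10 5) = (0 2 13)(5 10 7 8) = [2, 1, 13, 3, 4, 10, 6, 8, 5, 9, 7, 11, 12, 0]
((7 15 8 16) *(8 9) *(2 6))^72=((2 6)(7 15 9 8 16))^72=(7 9 16 15 8)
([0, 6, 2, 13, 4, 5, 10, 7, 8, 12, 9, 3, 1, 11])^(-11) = [0, 12, 2, 13, 4, 5, 1, 7, 8, 10, 6, 3, 9, 11]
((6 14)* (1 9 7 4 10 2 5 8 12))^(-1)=(1 12 8 5 2 10 4 7 9)(6 14)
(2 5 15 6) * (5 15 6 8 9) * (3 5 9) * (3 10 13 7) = (2 15 8 10 13 7 3 5 6) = [0, 1, 15, 5, 4, 6, 2, 3, 10, 9, 13, 11, 12, 7, 14, 8]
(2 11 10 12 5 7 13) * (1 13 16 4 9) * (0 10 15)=(0 10 12 5 7 16 4 9 1 13 2 11 15)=[10, 13, 11, 3, 9, 7, 6, 16, 8, 1, 12, 15, 5, 2, 14, 0, 4]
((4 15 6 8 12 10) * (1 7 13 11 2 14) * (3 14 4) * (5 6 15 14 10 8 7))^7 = (15)(1 4 11 7 5 14 2 13 6)(3 10)(8 12)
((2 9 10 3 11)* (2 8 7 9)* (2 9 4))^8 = ((2 9 10 3 11 8 7 4))^8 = (11)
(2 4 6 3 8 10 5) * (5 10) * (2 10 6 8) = (2 4 8 5 10 6 3) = [0, 1, 4, 2, 8, 10, 3, 7, 5, 9, 6]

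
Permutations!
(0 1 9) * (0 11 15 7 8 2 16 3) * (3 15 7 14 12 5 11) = (0 1 9 3)(2 16 15 14 12 5 11 7 8) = [1, 9, 16, 0, 4, 11, 6, 8, 2, 3, 10, 7, 5, 13, 12, 14, 15]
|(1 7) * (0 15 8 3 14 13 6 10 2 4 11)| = 22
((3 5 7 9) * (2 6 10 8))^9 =(2 6 10 8)(3 5 7 9) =((2 6 10 8)(3 5 7 9))^9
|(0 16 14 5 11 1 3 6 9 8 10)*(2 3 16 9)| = 60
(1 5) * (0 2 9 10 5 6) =(0 2 9 10 5 1 6) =[2, 6, 9, 3, 4, 1, 0, 7, 8, 10, 5]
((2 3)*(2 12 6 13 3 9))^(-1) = ((2 9)(3 12 6 13))^(-1) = (2 9)(3 13 6 12)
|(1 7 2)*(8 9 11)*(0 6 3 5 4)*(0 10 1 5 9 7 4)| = |(0 6 3 9 11 8 7 2 5)(1 4 10)| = 9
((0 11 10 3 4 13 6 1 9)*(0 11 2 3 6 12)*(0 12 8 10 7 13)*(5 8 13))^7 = ((13)(0 2 3 4)(1 9 11 7 5 8 10 6))^7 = (13)(0 4 3 2)(1 6 10 8 5 7 11 9)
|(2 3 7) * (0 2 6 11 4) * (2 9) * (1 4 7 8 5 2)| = 12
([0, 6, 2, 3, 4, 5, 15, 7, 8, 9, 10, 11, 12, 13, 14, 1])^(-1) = (1 15 6)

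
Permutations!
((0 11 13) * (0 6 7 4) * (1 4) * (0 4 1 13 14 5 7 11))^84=(14)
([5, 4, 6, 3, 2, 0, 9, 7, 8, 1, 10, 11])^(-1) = [5, 9, 4, 3, 1, 0, 2, 7, 8, 6, 10, 11]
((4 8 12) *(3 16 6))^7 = (3 16 6)(4 8 12)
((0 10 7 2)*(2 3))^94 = (0 2 3 7 10)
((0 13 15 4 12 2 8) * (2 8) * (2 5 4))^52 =(0 5)(2 8)(4 13)(12 15)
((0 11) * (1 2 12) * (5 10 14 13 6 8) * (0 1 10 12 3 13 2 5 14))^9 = (0 5)(1 10)(2 6)(3 8)(11 12)(13 14)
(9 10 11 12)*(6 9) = (6 9 10 11 12) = [0, 1, 2, 3, 4, 5, 9, 7, 8, 10, 11, 12, 6]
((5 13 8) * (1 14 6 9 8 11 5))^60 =(14)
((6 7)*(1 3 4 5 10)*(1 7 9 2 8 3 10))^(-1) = (1 5 4 3 8 2 9 6 7 10)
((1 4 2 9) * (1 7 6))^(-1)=((1 4 2 9 7 6))^(-1)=(1 6 7 9 2 4)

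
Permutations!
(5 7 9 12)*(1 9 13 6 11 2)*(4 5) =(1 9 12 4 5 7 13 6 11 2) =[0, 9, 1, 3, 5, 7, 11, 13, 8, 12, 10, 2, 4, 6]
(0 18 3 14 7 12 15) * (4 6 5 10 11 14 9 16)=(0 18 3 9 16 4 6 5 10 11 14 7 12 15)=[18, 1, 2, 9, 6, 10, 5, 12, 8, 16, 11, 14, 15, 13, 7, 0, 4, 17, 3]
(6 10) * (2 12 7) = (2 12 7)(6 10) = [0, 1, 12, 3, 4, 5, 10, 2, 8, 9, 6, 11, 7]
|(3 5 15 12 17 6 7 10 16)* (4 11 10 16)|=24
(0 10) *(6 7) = (0 10)(6 7) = [10, 1, 2, 3, 4, 5, 7, 6, 8, 9, 0]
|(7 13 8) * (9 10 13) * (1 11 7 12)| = 8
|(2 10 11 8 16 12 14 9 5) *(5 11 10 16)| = 8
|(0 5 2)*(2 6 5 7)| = 6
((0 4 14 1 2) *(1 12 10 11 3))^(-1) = ((0 4 14 12 10 11 3 1 2))^(-1) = (0 2 1 3 11 10 12 14 4)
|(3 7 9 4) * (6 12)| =|(3 7 9 4)(6 12)| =4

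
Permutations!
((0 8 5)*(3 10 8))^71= ((0 3 10 8 5))^71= (0 3 10 8 5)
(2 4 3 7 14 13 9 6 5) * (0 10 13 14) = (14)(0 10 13 9 6 5 2 4 3 7) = [10, 1, 4, 7, 3, 2, 5, 0, 8, 6, 13, 11, 12, 9, 14]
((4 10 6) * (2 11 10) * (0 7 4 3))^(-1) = (0 3 6 10 11 2 4 7)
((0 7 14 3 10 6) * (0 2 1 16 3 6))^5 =((0 7 14 6 2 1 16 3 10))^5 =(0 1 7 16 14 3 6 10 2)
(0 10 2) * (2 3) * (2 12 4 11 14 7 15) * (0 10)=(2 10 3 12 4 11 14 7 15)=[0, 1, 10, 12, 11, 5, 6, 15, 8, 9, 3, 14, 4, 13, 7, 2]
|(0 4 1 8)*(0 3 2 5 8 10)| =4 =|(0 4 1 10)(2 5 8 3)|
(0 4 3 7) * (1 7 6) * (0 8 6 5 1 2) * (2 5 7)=(0 4 3 7 8 6 5 1 2)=[4, 2, 0, 7, 3, 1, 5, 8, 6]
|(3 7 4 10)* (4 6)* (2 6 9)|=|(2 6 4 10 3 7 9)|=7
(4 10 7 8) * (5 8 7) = (4 10 5 8) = [0, 1, 2, 3, 10, 8, 6, 7, 4, 9, 5]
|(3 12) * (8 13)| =2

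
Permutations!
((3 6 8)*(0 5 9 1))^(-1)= ((0 5 9 1)(3 6 8))^(-1)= (0 1 9 5)(3 8 6)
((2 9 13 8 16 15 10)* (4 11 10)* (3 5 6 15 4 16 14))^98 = (2 6 9 15 13 16 8 4 14 11 3 10 5)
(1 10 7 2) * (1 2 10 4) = (1 4)(7 10) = [0, 4, 2, 3, 1, 5, 6, 10, 8, 9, 7]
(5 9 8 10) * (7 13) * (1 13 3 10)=(1 13 7 3 10 5 9 8)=[0, 13, 2, 10, 4, 9, 6, 3, 1, 8, 5, 11, 12, 7]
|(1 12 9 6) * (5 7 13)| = 12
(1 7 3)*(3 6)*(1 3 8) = [0, 7, 2, 3, 4, 5, 8, 6, 1] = (1 7 6 8)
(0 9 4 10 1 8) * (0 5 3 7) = (0 9 4 10 1 8 5 3 7) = [9, 8, 2, 7, 10, 3, 6, 0, 5, 4, 1]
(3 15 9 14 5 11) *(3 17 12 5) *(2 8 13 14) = [0, 1, 8, 15, 4, 11, 6, 7, 13, 2, 10, 17, 5, 14, 3, 9, 16, 12] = (2 8 13 14 3 15 9)(5 11 17 12)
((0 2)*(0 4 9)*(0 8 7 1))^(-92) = (0 1 7 8 9 4 2)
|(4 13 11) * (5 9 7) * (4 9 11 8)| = |(4 13 8)(5 11 9 7)| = 12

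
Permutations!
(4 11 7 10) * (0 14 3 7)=(0 14 3 7 10 4 11)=[14, 1, 2, 7, 11, 5, 6, 10, 8, 9, 4, 0, 12, 13, 3]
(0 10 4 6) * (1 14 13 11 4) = (0 10 1 14 13 11 4 6) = [10, 14, 2, 3, 6, 5, 0, 7, 8, 9, 1, 4, 12, 11, 13]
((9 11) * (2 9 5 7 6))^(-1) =((2 9 11 5 7 6))^(-1) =(2 6 7 5 11 9)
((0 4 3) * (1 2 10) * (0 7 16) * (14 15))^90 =(16)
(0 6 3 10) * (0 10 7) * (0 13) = (0 6 3 7 13) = [6, 1, 2, 7, 4, 5, 3, 13, 8, 9, 10, 11, 12, 0]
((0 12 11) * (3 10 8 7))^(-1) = (0 11 12)(3 7 8 10)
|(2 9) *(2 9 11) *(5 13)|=2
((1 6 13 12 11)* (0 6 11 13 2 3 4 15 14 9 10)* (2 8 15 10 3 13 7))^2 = ((0 6 8 15 14 9 3 4 10)(1 11)(2 13 12 7))^2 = (0 8 14 3 10 6 15 9 4)(2 12)(7 13)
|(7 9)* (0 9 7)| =2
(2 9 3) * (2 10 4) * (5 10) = [0, 1, 9, 5, 2, 10, 6, 7, 8, 3, 4] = (2 9 3 5 10 4)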